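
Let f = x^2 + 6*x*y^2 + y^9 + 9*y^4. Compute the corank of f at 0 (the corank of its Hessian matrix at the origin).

1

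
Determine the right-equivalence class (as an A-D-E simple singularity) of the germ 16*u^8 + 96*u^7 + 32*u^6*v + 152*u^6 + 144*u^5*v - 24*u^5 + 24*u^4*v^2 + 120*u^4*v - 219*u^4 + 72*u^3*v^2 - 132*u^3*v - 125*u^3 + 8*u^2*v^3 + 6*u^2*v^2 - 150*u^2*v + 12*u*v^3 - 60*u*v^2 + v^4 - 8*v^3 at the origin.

E_{6}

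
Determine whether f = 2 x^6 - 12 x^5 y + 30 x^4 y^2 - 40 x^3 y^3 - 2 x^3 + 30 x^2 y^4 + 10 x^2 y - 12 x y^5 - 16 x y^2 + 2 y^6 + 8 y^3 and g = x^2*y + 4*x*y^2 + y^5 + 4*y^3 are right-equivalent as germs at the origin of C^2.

The Hessian of f at 0 has rank 0. Corank 2; j^3 = -2*(x - 2*y)^2*(x - y) has shape L^2 M (L != M), so D-series; mu = 7 gives D_7. The Hessian of g at 0 has rank 0. Corank 2; j^3 = y*(x + 2*y)^2 has shape L^2 M (L != M), so D-series; mu = 6 gives D_6. f is D_7 but g is D_6, hence not right-equivalent.

No.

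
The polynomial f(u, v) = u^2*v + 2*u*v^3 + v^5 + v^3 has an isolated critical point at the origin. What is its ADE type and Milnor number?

Type D4, Milnor number mu = 4.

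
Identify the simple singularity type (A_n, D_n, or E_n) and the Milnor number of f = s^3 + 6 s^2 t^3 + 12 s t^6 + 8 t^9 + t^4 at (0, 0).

The Hessian of f at 0 has rank 0. Corank 2; j^3 = s^3 is a perfect cube, so E-series; the 4-jet and mu = 6 give E_6.

Type E_6, Milnor number mu = 6.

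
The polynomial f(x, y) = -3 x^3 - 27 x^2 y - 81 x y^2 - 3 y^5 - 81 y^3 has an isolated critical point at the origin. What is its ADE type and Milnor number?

The Hessian of f at 0 has rank 0. Corank 2; j^3 = -3*(x + 3*y)^3 is a perfect cube, so E-series; the 5-jet and mu = 8 give E_8.

Type E_8, Milnor number mu = 8.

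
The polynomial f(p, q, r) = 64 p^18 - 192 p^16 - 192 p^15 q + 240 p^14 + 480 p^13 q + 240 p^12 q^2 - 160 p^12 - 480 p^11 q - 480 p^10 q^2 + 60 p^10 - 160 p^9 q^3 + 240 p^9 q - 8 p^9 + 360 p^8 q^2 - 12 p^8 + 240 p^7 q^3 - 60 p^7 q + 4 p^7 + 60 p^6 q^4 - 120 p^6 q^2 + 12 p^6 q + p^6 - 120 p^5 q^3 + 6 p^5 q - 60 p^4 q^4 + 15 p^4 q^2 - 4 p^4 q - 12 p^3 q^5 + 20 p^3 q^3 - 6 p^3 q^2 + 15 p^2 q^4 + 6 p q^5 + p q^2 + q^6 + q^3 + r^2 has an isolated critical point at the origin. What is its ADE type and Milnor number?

Type D_7, Milnor number mu = 7.

The Hessian of f at 0 is [[0, 0, 0], [0, 0, 0], [0, 0, 2]] with rank 1, so corank 2. A Groebner basis of the Jacobian ideal J(f) in C{p,q,r} is {p^4 - p*q/2 - q^2/2, p^2*q + q^2/3, p*q^2, q^3, r}; counting standard monomials gives mu = 7. Corank 2; j^3 = q^2*(p + q) has shape L^2 M (L != M), so D-series; mu = 7 gives D_7.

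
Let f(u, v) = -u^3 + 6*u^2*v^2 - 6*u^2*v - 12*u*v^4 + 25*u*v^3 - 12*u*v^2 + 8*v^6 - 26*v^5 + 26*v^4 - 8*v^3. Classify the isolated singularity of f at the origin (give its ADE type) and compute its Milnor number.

The Hessian of f at 0 has rank 0. Corank 2; j^3 = -(u + 2*v)^3 is a perfect cube, so E-series; the 4-jet and mu = 7 give E_7.

Type E_7, Milnor number mu = 7.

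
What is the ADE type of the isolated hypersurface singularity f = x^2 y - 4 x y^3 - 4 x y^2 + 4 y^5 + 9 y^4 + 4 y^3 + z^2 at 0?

D5

The Hessian of f at 0 has rank 1. Corank 2; j^3 = y*(x - 2*y)^2 has shape L^2 M (L != M), so D-series; mu = 5 gives D_5.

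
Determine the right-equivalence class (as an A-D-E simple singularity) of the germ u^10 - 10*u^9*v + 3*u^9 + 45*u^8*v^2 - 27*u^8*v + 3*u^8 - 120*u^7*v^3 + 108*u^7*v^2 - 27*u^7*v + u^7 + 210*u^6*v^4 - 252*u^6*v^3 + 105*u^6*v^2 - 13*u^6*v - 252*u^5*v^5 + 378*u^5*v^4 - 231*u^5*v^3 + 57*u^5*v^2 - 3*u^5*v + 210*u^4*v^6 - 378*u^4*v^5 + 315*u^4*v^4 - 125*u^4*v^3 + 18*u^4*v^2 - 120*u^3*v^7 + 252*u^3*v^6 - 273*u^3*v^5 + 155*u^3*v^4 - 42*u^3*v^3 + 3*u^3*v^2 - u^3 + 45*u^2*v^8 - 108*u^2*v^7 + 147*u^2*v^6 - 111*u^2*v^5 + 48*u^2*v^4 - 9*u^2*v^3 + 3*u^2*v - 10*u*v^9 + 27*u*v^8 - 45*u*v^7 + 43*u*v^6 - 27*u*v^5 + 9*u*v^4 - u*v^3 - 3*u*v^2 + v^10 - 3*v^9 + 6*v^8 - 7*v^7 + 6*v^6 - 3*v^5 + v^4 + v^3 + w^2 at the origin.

The Hessian of f at 0 has rank 1. Corank 2; j^3 = -(u - v)^3 is a perfect cube, so E-series; the 4-jet and mu = 7 give E_7.

E7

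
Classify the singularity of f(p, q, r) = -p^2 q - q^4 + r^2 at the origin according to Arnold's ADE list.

D5

The Hessian of f at 0 has rank 1. Corank 2; j^3 = -p^2*q has shape L^2 M (L != M), so D-series; mu = 5 gives D_5.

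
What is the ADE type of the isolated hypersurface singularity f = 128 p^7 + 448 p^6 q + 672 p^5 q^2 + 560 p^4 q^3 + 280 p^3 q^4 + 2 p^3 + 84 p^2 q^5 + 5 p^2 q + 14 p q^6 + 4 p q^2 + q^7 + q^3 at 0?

The Hessian of f at 0 is [[0, 0], [0, 0]] with rank 0, so corank 2. A Groebner basis of the Jacobian ideal J(f) in C{p,q} is {p*q/14 + q^6 + q^2/14, p*q^2 + q^3, p^2 + 3*p*q/2 + q^2/2}; counting standard monomials gives mu = 8. Corank 2; j^3 = (p + q)^2*(2*p + q) has shape L^2 M (L != M), so D-series; mu = 8 gives D_8.

D8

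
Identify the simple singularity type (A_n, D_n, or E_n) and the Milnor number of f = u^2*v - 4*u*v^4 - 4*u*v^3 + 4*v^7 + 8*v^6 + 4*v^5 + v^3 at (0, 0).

Type D_{4}, Milnor number mu = 4.

The Hessian of f at 0 has rank 0. Corank 2; j^3 = v*(u^2 + v^2) splits into three distinct lines over C (the quadratic factor has nonzero discriminant), so D_4.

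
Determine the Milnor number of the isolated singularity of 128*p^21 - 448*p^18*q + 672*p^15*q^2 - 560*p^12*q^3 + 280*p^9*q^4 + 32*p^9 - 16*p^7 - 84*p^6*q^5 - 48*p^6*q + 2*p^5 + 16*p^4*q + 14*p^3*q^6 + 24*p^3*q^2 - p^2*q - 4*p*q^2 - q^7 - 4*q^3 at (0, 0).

8

The Hessian of f at 0 is [[0, 0], [0, 0]] with rank 0, so corank 2. A Groebner basis of the Jacobian ideal J(f) in C{p,q} is {-64*p^2/1017 + p*q^3 - 5113*p*q/16272 - 3065*q^2/8136, 16*p^2/339 + 2387*p*q/10848 + q^4 + 1363*q^2/5424, p^3 - 12*p*q^2 - 16*q^3, p^2*q + 4*p*q^2 + 4*q^3}; counting standard monomials gives mu = 8. Corank 2; j^3 = -q*(p + 2*q)^2 has shape L^2 M (L != M), so D-series; mu = 8 gives D_8.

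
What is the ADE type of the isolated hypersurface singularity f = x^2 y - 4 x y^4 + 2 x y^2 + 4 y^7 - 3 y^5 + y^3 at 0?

D6

The Hessian of f at 0 has rank 0. Corank 2; j^3 = y*(x + y)^2 has shape L^2 M (L != M), so D-series; mu = 6 gives D_6.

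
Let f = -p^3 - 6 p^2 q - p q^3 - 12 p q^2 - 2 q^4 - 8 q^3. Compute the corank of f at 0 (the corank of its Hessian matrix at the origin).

The Hessian at 0 is [[0, 0], [0, 0]] of rank 0; hence corank 2.

2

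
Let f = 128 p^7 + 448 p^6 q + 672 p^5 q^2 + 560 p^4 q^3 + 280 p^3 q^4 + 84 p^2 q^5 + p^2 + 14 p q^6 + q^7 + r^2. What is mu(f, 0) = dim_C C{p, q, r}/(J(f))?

The Hessian of f at 0 has rank 2. Corank 1: A-series; mu = 6 gives A_6.

6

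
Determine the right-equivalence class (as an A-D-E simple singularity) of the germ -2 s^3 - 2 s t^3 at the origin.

E7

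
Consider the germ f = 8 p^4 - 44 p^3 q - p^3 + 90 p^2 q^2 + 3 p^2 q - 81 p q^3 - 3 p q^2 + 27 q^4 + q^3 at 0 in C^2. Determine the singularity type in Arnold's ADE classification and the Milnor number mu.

Type E7, Milnor number mu = 7.

The Hessian of f at 0 is [[0, 0], [0, 0]] with rank 0, so corank 2. A Groebner basis of the Jacobian ideal J(f) in C{p,q} is {3*p^2/4 - 3*p*q/2 + q^4 + q^3/4 + 3*q^2/4, p^3 - 15*p^2/4 + 15*p*q/2 - 9*q^3/4 - 15*q^2/4, p^2*q - 9*p^2/4 + 9*p*q/2 - 7*q^3/4 - 9*q^2/4, -p^2 + p*q^2 + 2*p*q - 4*q^3/3 - q^2}; counting standard monomials gives mu = 7. Corank 2; j^3 = -(p - q)^3 is a perfect cube, so E-series; the 4-jet and mu = 7 give E_7.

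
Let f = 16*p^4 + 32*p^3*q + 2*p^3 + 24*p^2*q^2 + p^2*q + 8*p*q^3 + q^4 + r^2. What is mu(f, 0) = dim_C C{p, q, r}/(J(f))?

5

The Hessian of f at 0 has rank 1. Corank 2; j^3 = p^2*(2*p + q) has shape L^2 M (L != M), so D-series; mu = 5 gives D_5.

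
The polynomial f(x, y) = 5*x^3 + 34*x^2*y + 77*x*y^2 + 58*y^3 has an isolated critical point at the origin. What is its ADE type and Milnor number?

The Hessian of f at 0 has rank 0. Corank 2; j^3 = (x + 2*y)*(5*x^2 + 24*x*y + 29*y^2) splits into three distinct lines over C (the quadratic factor has nonzero discriminant), so D_4.

Type D_{4}, Milnor number mu = 4.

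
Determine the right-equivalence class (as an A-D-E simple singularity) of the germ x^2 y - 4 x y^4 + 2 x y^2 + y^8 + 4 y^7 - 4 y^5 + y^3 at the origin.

D_9

The Hessian of f at 0 has rank 0. Corank 2; j^3 = y*(x + y)^2 has shape L^2 M (L != M), so D-series; mu = 9 gives D_9.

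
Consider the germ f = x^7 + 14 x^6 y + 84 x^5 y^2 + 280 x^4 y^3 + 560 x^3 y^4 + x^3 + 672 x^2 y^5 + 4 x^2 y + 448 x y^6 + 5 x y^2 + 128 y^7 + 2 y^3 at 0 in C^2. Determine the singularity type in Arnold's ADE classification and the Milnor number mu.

The Hessian of f at 0 is [[0, 0], [0, 0]] with rank 0, so corank 2. A Groebner basis of the Jacobian ideal J(f) in C{x,y} is {-x*y/7 + y^6 - y^2/7, x*y^2 + y^3, x^2 + 3*x*y + 2*y^2}; counting standard monomials gives mu = 8. Corank 2; j^3 = (x + y)^2*(x + 2*y) has shape L^2 M (L != M), so D-series; mu = 8 gives D_8.

Type D_{8}, Milnor number mu = 8.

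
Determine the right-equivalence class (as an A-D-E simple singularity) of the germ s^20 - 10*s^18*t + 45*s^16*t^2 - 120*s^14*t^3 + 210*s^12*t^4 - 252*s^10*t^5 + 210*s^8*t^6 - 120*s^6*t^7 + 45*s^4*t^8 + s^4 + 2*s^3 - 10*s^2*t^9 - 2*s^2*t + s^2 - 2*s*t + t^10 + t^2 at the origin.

The Hessian of f at 0 is [[2, -2], [-2, 2]] with rank 1, so corank 1. A Groebner basis of the Jacobian ideal J(f) in C{s,t} is {s*t^4 + 10*s*t^3 + 15*s*t^2 + 7*s*t + s - 4*t^4 - 10*t^3 - 6*t^2 - t, 30*s*t^3 + 54*s*t^2 + 27*s*t + 4*s + t^5 - 10*t^4 - 35*t^3 - 23*t^2 - 4*t, s^2 + s - t}; counting standard monomials gives mu = 9. Corank 1: A-series; mu = 9 gives A_9.

A_{9}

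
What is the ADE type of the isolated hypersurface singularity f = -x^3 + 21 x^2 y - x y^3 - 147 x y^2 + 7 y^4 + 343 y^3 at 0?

E_{7}

The Hessian of f at 0 has rank 0. Corank 2; j^3 = -(x - 7*y)^3 is a perfect cube, so E-series; the 4-jet and mu = 7 give E_7.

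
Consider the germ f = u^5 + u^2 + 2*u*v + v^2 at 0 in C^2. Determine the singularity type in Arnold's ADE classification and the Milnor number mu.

The Hessian of f at 0 has rank 1. Corank 1: A-series; mu = 4 gives A_4.

Type A4, Milnor number mu = 4.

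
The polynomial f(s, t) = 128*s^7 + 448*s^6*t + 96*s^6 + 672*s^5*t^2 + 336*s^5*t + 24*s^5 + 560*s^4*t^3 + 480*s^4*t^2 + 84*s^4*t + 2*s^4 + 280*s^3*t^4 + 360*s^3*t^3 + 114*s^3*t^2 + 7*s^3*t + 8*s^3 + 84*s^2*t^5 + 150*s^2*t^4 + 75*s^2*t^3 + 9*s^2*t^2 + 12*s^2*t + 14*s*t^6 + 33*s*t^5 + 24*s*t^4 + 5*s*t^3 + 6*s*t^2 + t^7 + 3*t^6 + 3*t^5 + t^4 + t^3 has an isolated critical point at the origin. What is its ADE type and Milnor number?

Type E7, Milnor number mu = 7.

The Hessian of f at 0 has rank 0. Corank 2; j^3 = (2*s + t)^3 is a perfect cube, so E-series; the 4-jet and mu = 7 give E_7.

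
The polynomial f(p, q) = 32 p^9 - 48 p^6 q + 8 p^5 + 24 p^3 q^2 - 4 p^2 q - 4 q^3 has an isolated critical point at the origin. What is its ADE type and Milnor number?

Type D_{4}, Milnor number mu = 4.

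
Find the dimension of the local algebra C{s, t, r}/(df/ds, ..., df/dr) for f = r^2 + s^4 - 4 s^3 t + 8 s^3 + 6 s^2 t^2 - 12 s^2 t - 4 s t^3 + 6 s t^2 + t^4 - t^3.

The Hessian of f at 0 is [[0, 0, 0], [0, 0, 0], [0, 0, 2]] with rank 1, so corank 2. A Groebner basis of the Jacobian ideal J(f) in C{s,t,r} is {t^4, s*t^2 - 2*t^3/3, s^2 - s*t + t^2/4, r}; counting standard monomials gives mu = 6. Corank 2; j^3 = (2*s - t)^3 is a perfect cube, so E-series; the 4-jet and mu = 6 give E_6.

6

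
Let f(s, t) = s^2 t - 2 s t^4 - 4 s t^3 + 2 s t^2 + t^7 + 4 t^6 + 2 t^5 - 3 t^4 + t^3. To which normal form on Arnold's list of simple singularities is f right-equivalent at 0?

D5

The Hessian of f at 0 is [[0, 0], [0, 0]] with rank 0, so corank 2. A Groebner basis of the Jacobian ideal J(f) in C{s,t} is {s*t^2 + s*t/2 + t^2/2, -s*t/2 + t^3 - t^2/2, s^2 + 4*s*t + 3*t^2}; counting standard monomials gives mu = 5. Corank 2; j^3 = t*(s + t)^2 has shape L^2 M (L != M), so D-series; mu = 5 gives D_5.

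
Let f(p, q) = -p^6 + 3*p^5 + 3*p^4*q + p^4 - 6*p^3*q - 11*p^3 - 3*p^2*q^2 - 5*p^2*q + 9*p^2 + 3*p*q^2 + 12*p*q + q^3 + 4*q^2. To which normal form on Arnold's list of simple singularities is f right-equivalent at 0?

A_2

The Hessian of f at 0 has rank 1. Corank 1: A-series; mu = 2 gives A_2.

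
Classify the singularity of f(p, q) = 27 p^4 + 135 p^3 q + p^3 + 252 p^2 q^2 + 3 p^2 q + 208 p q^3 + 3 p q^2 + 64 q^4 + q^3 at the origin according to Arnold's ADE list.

E_7

The Hessian of f at 0 has rank 0. Corank 2; j^3 = (p + q)^3 is a perfect cube, so E-series; the 4-jet and mu = 7 give E_7.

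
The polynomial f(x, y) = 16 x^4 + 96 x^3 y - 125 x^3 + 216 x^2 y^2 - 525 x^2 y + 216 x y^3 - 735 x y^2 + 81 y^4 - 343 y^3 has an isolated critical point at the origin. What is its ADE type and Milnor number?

Type E_6, Milnor number mu = 6.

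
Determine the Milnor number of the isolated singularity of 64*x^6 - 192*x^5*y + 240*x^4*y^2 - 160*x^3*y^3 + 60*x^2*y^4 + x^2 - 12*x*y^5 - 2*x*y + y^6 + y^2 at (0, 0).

5

The Hessian of f at 0 has rank 1. Corank 1: A-series; mu = 5 gives A_5.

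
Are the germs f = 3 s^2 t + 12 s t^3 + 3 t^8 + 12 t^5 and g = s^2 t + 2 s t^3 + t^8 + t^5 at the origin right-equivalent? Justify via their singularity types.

Yes.

The Hessian of f at 0 is [[0, 0], [0, 0]] with rank 0, so corank 2. A Groebner basis of the Jacobian ideal J(f) in C{s,t} is {s^4, s^3*t - s^2 - 2*s*t^2, s^3/2 + s^2*t^2, s*t/2 + t^3}; counting standard monomials gives mu = 9. Corank 2; j^3 = 3*s^2*t has shape L^2 M (L != M), so D-series; mu = 9 gives D_9. The Hessian of g at 0 is [[0, 0], [0, 0]] with rank 0, so corank 2. A Groebner basis of the Jacobian ideal J(g) in C{s,t} is {s^4, s^3*t - s^2/8 - s*t^2/8, s^3 + s^2*t^2, s*t + t^3}; counting standard monomials gives mu = 9. Corank 2; j^3 = s^2*t has shape L^2 M (L != M), so D-series; mu = 9 gives D_9. Both have type D_9, hence right-equivalent.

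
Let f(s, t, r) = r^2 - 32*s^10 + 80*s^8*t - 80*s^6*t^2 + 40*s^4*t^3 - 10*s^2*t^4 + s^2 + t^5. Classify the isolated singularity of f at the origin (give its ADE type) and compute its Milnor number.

Type A_{4}, Milnor number mu = 4.

The Hessian of f at 0 has rank 2. Corank 1: A-series; mu = 4 gives A_4.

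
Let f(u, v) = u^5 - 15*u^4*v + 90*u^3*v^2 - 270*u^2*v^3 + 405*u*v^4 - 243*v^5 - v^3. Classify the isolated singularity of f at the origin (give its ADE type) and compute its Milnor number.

Type E_{8}, Milnor number mu = 8.

The Hessian of f at 0 has rank 0. Corank 2; j^3 = -v^3 is a perfect cube, so E-series; the 5-jet and mu = 8 give E_8.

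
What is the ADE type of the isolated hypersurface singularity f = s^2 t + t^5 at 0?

The Hessian of f at 0 is [[0, 0], [0, 0]] with rank 0, so corank 2. A Groebner basis of the Jacobian ideal J(f) in C{s,t} is {s^2/5 + t^4, s^3, s*t}; counting standard monomials gives mu = 6. Corank 2; j^3 = s^2*t has shape L^2 M (L != M), so D-series; mu = 6 gives D_6.

D_6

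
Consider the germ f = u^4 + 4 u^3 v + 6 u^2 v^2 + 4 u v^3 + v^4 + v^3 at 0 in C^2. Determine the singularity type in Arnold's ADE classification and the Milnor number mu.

Type E6, Milnor number mu = 6.

The Hessian of f at 0 is [[0, 0], [0, 0]] with rank 0, so corank 2. A Groebner basis of the Jacobian ideal J(f) in C{u,v} is {u^3 + 3*u^2*v, v^2}; counting standard monomials gives mu = 6. Corank 2; j^3 = v^3 is a perfect cube, so E-series; the 4-jet and mu = 6 give E_6.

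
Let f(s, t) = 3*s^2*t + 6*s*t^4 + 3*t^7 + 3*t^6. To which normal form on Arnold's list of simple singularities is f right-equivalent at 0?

D_7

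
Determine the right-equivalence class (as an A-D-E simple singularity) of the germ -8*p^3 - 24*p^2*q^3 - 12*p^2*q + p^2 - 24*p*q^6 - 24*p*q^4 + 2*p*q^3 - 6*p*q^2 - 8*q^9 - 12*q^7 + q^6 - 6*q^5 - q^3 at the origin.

A2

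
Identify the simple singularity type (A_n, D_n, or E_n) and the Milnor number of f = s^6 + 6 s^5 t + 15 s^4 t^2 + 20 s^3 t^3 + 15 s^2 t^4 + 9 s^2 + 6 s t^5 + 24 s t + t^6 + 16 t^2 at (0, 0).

Type A5, Milnor number mu = 5.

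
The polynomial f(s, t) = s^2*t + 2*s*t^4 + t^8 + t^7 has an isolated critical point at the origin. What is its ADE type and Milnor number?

The Hessian of f at 0 has rank 0. Corank 2; j^3 = s^2*t has shape L^2 M (L != M), so D-series; mu = 9 gives D_9.

Type D9, Milnor number mu = 9.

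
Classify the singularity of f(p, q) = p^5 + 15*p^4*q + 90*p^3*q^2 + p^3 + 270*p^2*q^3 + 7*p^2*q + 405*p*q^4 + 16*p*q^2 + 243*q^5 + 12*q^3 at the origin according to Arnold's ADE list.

D_6

The Hessian of f at 0 has rank 0. Corank 2; j^3 = (p + 2*q)^2*(p + 3*q) has shape L^2 M (L != M), so D-series; mu = 6 gives D_6.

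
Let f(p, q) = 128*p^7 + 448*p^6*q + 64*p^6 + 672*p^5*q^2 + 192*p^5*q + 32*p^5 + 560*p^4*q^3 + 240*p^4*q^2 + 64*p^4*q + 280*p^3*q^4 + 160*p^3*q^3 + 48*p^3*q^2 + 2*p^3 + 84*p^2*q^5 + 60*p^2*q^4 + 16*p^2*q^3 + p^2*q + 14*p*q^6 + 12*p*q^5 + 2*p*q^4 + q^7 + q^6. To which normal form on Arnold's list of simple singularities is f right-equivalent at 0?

The Hessian of f at 0 has rank 0. Corank 2; j^3 = p^2*(2*p + q) has shape L^2 M (L != M), so D-series; mu = 7 gives D_7.

D_7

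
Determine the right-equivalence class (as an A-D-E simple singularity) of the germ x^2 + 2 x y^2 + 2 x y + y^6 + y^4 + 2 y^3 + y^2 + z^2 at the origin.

A_5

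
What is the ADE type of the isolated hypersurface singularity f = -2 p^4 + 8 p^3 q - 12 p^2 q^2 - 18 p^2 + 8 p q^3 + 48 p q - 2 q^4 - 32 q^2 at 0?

The Hessian of f at 0 has rank 1. Corank 1: A-series; mu = 3 gives A_3.

A_3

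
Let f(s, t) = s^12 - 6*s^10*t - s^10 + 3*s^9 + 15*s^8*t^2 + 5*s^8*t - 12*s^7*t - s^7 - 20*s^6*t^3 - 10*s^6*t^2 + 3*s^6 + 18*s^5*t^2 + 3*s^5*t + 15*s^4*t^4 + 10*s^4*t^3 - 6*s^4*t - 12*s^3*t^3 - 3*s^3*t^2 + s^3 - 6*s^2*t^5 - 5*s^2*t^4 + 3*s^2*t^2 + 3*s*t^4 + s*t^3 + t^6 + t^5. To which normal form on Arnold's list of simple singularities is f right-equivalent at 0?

E7

The Hessian of f at 0 has rank 0. Corank 2; j^3 = s^3 is a perfect cube, so E-series; the 4-jet and mu = 7 give E_7.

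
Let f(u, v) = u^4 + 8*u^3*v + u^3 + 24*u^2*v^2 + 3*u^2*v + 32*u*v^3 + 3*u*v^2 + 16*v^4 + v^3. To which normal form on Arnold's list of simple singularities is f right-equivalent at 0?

E_6

The Hessian of f at 0 is [[0, 0], [0, 0]] with rank 0, so corank 2. A Groebner basis of the Jacobian ideal J(f) in C{u,v} is {v^4, u*v^2 + 4*v^3/3, u^2 + 2*u*v + v^2}; counting standard monomials gives mu = 6. Corank 2; j^3 = (u + v)^3 is a perfect cube, so E-series; the 4-jet and mu = 6 give E_6.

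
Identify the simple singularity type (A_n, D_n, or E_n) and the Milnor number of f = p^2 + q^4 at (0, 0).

Type A_{3}, Milnor number mu = 3.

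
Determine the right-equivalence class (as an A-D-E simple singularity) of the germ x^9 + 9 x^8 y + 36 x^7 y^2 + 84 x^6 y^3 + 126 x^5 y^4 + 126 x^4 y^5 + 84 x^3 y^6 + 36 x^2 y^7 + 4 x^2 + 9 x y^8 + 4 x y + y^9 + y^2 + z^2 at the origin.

A_{8}

The Hessian of f at 0 has rank 2. Corank 1: A-series; mu = 8 gives A_8.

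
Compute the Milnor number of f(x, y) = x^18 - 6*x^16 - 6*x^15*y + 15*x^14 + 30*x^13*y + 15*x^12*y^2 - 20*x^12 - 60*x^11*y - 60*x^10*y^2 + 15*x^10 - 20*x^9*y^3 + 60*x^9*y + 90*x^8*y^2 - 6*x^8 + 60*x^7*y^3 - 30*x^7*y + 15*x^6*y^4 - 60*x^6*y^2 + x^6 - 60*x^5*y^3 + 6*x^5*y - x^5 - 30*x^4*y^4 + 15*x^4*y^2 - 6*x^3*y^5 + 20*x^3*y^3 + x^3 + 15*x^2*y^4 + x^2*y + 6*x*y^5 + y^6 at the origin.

The Hessian of f at 0 has rank 0. Corank 2; j^3 = x^2*(x + y) has shape L^2 M (L != M), so D-series; mu = 7 gives D_7.

7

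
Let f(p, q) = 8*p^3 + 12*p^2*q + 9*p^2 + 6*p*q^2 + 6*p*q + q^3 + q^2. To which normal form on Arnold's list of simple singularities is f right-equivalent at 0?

The Hessian of f at 0 is [[18, 6], [6, 2]] with rank 1, so corank 1. A Groebner basis of the Jacobian ideal J(f) in C{p,q} is {q^2, p + q/3}; counting standard monomials gives mu = 2. Corank 1: A-series; mu = 2 gives A_2.

A_2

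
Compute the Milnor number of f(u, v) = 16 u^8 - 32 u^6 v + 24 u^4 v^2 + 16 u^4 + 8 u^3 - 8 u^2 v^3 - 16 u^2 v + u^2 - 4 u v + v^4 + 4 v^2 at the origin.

The Hessian of f at 0 has rank 1. Corank 1: A-series; mu = 3 gives A_3.

3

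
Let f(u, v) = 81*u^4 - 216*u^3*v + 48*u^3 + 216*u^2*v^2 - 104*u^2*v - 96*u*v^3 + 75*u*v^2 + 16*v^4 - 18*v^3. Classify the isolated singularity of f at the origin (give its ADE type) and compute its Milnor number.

Type D_{5}, Milnor number mu = 5.

The Hessian of f at 0 is [[0, 0], [0, 0]] with rank 0, so corank 2. A Groebner basis of the Jacobian ideal J(f) in C{u,v} is {u*v^2 - 16*u*v + 12*v^2, -64*u*v/3 + v^3 + 16*v^2, u^2 - 17*u*v/12 + v^2/2}; counting standard monomials gives mu = 5. Corank 2; j^3 = (3*u - 2*v)*(4*u - 3*v)^2 has shape L^2 M (L != M), so D-series; mu = 5 gives D_5.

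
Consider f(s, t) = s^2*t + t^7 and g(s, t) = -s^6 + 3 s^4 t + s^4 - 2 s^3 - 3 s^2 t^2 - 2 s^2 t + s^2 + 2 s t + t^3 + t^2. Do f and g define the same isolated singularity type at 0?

No.

The Hessian of f at 0 has rank 0. Corank 2; j^3 = s^2*t has shape L^2 M (L != M), so D-series; mu = 8 gives D_8. The Hessian of g at 0 has rank 1. Corank 1: A-series; mu = 2 gives A_2. f is D_8 but g is A_2, hence not right-equivalent.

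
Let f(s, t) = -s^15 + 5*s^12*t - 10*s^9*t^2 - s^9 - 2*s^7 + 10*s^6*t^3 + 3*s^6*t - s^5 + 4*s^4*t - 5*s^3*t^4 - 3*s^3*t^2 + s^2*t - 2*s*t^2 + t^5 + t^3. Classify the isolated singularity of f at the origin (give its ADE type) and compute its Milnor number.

Type D6, Milnor number mu = 6.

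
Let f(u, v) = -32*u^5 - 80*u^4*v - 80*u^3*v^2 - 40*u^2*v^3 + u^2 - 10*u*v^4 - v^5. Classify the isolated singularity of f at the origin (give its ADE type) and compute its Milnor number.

Type A_4, Milnor number mu = 4.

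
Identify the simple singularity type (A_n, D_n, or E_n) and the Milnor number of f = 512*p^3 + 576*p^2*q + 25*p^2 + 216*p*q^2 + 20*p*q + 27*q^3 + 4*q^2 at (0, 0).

Type A_{2}, Milnor number mu = 2.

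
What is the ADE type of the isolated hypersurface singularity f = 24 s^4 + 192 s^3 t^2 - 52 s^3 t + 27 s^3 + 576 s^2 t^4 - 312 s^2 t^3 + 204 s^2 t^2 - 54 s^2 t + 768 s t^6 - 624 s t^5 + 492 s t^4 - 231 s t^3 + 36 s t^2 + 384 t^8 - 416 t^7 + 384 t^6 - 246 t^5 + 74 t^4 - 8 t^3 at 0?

E_{7}

The Hessian of f at 0 has rank 0. Corank 2; j^3 = (3*s - 2*t)^3 is a perfect cube, so E-series; the 4-jet and mu = 7 give E_7.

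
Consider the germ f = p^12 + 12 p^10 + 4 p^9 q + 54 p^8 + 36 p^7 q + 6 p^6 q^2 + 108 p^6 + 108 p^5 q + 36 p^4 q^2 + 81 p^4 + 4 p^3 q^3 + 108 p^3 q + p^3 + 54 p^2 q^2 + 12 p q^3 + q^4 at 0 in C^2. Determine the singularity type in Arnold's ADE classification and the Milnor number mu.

The Hessian of f at 0 has rank 0. Corank 2; j^3 = p^3 is a perfect cube, so E-series; the 4-jet and mu = 6 give E_6.

Type E_{6}, Milnor number mu = 6.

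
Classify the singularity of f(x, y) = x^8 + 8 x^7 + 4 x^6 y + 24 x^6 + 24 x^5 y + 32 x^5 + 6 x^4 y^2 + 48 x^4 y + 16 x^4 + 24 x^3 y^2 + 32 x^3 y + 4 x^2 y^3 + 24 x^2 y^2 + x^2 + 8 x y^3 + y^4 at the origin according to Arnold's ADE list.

The Hessian of f at 0 has rank 1. Corank 1: A-series; mu = 3 gives A_3.

A_3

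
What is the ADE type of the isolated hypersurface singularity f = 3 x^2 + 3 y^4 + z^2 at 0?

The Hessian of f at 0 has rank 2. Corank 1: A-series; mu = 3 gives A_3.

A3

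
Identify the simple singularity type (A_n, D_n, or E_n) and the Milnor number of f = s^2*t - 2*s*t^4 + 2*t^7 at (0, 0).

The Hessian of f at 0 is [[0, 0], [0, 0]] with rank 0, so corank 2. A Groebner basis of the Jacobian ideal J(f) in C{s,t} is {s^2/6 + s*t^3, -s*t + t^4, s^3, s^2*t}; counting standard monomials gives mu = 8. Corank 2; j^3 = s^2*t has shape L^2 M (L != M), so D-series; mu = 8 gives D_8.

Type D_8, Milnor number mu = 8.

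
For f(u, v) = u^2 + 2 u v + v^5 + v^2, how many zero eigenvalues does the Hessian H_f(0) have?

Hessian at 0 has rank 1.

1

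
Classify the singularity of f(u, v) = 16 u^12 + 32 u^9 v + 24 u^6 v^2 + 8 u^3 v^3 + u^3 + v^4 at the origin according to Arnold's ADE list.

E_6

The Hessian of f at 0 has rank 0. Corank 2; j^3 = u^3 is a perfect cube, so E-series; the 4-jet and mu = 6 give E_6.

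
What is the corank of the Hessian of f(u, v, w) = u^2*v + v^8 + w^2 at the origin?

2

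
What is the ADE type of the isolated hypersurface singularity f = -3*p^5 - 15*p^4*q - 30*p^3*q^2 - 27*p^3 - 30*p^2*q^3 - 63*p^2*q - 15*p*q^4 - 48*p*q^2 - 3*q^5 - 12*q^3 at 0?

D_{6}

The Hessian of f at 0 has rank 0. Corank 2; j^3 = -3*(p + q)*(3*p + 2*q)^2 has shape L^2 M (L != M), so D-series; mu = 6 gives D_6.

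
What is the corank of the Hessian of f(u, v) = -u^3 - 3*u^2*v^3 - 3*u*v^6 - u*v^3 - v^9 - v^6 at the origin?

2

Hessian at 0 has rank 0.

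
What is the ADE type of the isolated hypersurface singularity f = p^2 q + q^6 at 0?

The Hessian of f at 0 has rank 0. Corank 2; j^3 = p^2*q has shape L^2 M (L != M), so D-series; mu = 7 gives D_7.

D7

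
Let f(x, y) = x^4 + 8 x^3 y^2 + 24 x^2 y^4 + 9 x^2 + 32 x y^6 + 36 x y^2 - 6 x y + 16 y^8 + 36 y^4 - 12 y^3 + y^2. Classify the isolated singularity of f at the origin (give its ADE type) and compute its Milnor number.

The Hessian of f at 0 is [[18, -6], [-6, 2]] with rank 1, so corank 1. A Groebner basis of the Jacobian ideal J(f) in C{x,y} is {x^2 + x/18 - y/54, x*y + x/6 - y/18, x/2 + y^2 - y/6}; counting standard monomials gives mu = 3. Corank 1: A-series; mu = 3 gives A_3.

Type A_{3}, Milnor number mu = 3.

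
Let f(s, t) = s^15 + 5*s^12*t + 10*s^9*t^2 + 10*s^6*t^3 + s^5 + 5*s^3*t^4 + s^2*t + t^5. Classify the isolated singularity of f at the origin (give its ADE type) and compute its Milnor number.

The Hessian of f at 0 is [[0, 0], [0, 0]] with rank 0, so corank 2. A Groebner basis of the Jacobian ideal J(f) in C{s,t} is {s^2/5 + t^4, s^3, s*t}; counting standard monomials gives mu = 6. Corank 2; j^3 = s^2*t has shape L^2 M (L != M), so D-series; mu = 6 gives D_6.

Type D_6, Milnor number mu = 6.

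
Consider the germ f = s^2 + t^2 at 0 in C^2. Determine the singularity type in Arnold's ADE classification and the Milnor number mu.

The Hessian of f at 0 has rank 2. Corank 0: nondegenerate Morse point, so A_1.

Type A1, Milnor number mu = 1.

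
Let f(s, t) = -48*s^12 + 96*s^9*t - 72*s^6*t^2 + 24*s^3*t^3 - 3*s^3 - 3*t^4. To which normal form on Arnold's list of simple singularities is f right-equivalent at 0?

E6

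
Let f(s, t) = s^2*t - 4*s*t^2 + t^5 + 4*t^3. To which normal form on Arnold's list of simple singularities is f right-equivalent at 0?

The Hessian of f at 0 has rank 0. Corank 2; j^3 = t*(s - 2*t)^2 has shape L^2 M (L != M), so D-series; mu = 6 gives D_6.

D_{6}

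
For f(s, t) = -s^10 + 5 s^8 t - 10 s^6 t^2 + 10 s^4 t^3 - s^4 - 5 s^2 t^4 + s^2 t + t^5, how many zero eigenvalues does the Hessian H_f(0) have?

2

The Hessian at 0 is [[0, 0], [0, 0]] of rank 0; hence corank 2.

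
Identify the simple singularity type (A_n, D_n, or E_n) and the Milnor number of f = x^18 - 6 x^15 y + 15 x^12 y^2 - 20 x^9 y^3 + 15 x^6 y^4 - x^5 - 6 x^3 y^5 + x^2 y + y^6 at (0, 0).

Type D_7, Milnor number mu = 7.

The Hessian of f at 0 is [[0, 0], [0, 0]] with rank 0, so corank 2. A Groebner basis of the Jacobian ideal J(f) in C{x,y} is {x^2/6 + y^5, x^3, x*y}; counting standard monomials gives mu = 7. Corank 2; j^3 = x^2*y has shape L^2 M (L != M), so D-series; mu = 7 gives D_7.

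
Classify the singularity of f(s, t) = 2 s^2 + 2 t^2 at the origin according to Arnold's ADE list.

The Hessian of f at 0 has rank 2. Corank 0: nondegenerate Morse point, so A_1.

A1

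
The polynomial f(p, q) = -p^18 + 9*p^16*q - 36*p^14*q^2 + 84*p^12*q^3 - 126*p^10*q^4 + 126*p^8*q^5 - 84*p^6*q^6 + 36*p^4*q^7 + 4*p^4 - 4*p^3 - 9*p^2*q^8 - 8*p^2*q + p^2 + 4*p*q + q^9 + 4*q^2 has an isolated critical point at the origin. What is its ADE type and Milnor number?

Type A_8, Milnor number mu = 8.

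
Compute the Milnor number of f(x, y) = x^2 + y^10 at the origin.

9

The Hessian of f at 0 is [[2, 0], [0, 0]] with rank 1, so corank 1. A Groebner basis of the Jacobian ideal J(f) in C{x,y} is {y^9, x}; counting standard monomials gives mu = 9. Corank 1: A-series; mu = 9 gives A_9.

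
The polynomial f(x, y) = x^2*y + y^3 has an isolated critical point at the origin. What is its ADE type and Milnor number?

The Hessian of f at 0 has rank 0. Corank 2; j^3 = y*(x^2 + y^2) splits into three distinct lines over C (the quadratic factor has nonzero discriminant), so D_4.

Type D_4, Milnor number mu = 4.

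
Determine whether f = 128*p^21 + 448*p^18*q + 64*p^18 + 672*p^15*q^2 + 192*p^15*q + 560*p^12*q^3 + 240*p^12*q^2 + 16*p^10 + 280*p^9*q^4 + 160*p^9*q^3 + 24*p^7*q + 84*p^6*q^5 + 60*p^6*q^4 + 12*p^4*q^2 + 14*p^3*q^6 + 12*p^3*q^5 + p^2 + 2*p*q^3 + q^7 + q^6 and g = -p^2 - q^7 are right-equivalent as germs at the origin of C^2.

Yes.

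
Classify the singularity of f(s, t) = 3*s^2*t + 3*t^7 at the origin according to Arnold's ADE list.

The Hessian of f at 0 has rank 0. Corank 2; j^3 = 3*s^2*t has shape L^2 M (L != M), so D-series; mu = 8 gives D_8.

D_{8}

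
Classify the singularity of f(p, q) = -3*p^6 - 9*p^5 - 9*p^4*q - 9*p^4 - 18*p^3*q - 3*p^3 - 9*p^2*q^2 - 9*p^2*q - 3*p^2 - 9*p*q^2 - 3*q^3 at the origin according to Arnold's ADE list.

The Hessian of f at 0 has rank 1. Corank 1: A-series; mu = 2 gives A_2.

A_{2}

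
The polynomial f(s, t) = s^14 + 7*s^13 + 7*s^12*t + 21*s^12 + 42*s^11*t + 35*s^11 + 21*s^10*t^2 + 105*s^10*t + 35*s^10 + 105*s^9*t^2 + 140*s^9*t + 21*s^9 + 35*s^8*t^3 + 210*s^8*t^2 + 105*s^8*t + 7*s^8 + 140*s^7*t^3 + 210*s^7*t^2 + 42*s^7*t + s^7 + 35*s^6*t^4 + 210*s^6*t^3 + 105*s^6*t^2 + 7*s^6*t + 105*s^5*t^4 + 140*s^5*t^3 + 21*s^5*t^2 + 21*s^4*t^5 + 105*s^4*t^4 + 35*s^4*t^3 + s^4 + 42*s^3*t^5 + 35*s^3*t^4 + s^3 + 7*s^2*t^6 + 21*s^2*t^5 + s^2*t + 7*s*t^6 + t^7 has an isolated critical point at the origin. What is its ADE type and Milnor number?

The Hessian of f at 0 has rank 0. Corank 2; j^3 = s^2*(s + t) has shape L^2 M (L != M), so D-series; mu = 8 gives D_8.

Type D8, Milnor number mu = 8.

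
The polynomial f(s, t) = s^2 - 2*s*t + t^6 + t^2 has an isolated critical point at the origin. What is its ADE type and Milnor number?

The Hessian of f at 0 has rank 1. Corank 1: A-series; mu = 5 gives A_5.

Type A_{5}, Milnor number mu = 5.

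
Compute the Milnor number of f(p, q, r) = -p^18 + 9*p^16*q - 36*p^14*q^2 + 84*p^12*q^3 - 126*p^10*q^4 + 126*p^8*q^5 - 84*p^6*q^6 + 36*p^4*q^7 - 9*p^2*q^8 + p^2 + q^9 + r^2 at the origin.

8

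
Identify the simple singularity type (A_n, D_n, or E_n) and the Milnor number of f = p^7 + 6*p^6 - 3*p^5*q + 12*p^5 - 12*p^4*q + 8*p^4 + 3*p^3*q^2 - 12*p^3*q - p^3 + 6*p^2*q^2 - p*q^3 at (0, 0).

Type E_{7}, Milnor number mu = 7.

The Hessian of f at 0 has rank 0. Corank 2; j^3 = -p^3 is a perfect cube, so E-series; the 4-jet and mu = 7 give E_7.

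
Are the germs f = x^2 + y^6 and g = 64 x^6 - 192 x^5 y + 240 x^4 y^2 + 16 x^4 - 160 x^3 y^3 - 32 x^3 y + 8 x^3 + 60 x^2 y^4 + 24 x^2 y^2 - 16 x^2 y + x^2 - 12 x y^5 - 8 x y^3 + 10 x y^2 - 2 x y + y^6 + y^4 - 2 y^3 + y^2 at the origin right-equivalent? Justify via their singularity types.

Yes.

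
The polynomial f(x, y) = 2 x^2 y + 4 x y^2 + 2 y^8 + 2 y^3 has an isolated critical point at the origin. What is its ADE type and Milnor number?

Type D_9, Milnor number mu = 9.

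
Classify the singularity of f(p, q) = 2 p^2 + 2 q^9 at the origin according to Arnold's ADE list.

A_{8}

The Hessian of f at 0 has rank 1. Corank 1: A-series; mu = 8 gives A_8.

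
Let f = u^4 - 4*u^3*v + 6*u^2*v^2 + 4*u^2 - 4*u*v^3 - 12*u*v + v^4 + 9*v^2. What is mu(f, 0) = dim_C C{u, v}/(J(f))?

The Hessian of f at 0 is [[8, -12], [-12, 18]] with rank 1, so corank 1. A Groebner basis of the Jacobian ideal J(f) in C{u,v} is {v^3, u - 3*v/2}; counting standard monomials gives mu = 3. Corank 1: A-series; mu = 3 gives A_3.

3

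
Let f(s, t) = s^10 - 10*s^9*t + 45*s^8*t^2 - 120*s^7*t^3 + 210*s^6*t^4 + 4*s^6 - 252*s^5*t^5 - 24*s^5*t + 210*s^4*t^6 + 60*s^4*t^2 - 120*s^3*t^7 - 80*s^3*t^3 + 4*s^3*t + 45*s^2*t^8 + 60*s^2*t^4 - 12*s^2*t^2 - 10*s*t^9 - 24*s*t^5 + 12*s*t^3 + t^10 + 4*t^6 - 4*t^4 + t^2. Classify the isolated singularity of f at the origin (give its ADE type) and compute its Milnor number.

Type A_9, Milnor number mu = 9.

The Hessian of f at 0 is [[0, 0], [0, 2]] with rank 1, so corank 1. A Groebner basis of the Jacobian ideal J(f) in C{s,t} is {s^3 - 3*s^2*t + 3*s*t^2 + t/2, t^3}; counting standard monomials gives mu = 9. Corank 1: A-series; mu = 9 gives A_9.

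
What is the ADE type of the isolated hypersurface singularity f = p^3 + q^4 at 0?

The Hessian of f at 0 is [[0, 0], [0, 0]] with rank 0, so corank 2. A Groebner basis of the Jacobian ideal J(f) in C{p,q} is {q^3, p^2}; counting standard monomials gives mu = 6. Corank 2; j^3 = p^3 is a perfect cube, so E-series; the 4-jet and mu = 6 give E_6.

E_{6}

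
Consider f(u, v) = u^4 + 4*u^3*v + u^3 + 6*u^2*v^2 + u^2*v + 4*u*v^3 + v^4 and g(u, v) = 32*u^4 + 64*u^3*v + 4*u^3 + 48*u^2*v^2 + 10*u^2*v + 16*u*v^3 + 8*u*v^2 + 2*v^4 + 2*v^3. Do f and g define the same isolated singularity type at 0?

The Hessian of f at 0 has rank 0. Corank 2; j^3 = u^2*(u + v) has shape L^2 M (L != M), so D-series; mu = 5 gives D_5. The Hessian of g at 0 has rank 0. Corank 2; j^3 = 2*(u + v)^2*(2*u + v) has shape L^2 M (L != M), so D-series; mu = 5 gives D_5. Both have type D_5, hence right-equivalent.

Yes.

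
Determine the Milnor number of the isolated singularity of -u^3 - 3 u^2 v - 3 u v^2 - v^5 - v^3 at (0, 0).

The Hessian of f at 0 is [[0, 0], [0, 0]] with rank 0, so corank 2. A Groebner basis of the Jacobian ideal J(f) in C{u,v} is {v^4, u^2 + 2*u*v + v^2}; counting standard monomials gives mu = 8. Corank 2; j^3 = -(u + v)^3 is a perfect cube, so E-series; the 5-jet and mu = 8 give E_8.

8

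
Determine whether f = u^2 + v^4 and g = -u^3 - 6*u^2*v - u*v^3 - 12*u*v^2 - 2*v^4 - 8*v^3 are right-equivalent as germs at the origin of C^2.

No.

The Hessian of f at 0 is [[2, 0], [0, 0]] with rank 1, so corank 1. A Groebner basis of the Jacobian ideal J(f) in C{u,v} is {v^3, u}; counting standard monomials gives mu = 3. Corank 1: A-series; mu = 3 gives A_3. The Hessian of g at 0 is [[0, 0], [0, 0]] with rank 0, so corank 2. A Groebner basis of the Jacobian ideal J(g) in C{u,v} is {u^3 + 6*u^2*v + 48*u^2 + 192*u*v + 192*v^2, -6*u^2 + u*v^2 - 24*u*v - 24*v^2, 3*u^2 + 12*u*v + v^3 + 12*v^2}; counting standard monomials gives mu = 7. Corank 2; j^3 = -(u + 2*v)^3 is a perfect cube, so E-series; the 4-jet and mu = 7 give E_7. f is A_3 but g is E_7, hence not right-equivalent.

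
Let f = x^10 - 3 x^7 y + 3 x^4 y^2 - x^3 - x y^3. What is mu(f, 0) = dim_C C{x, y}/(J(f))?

The Hessian of f at 0 is [[0, 0], [0, 0]] with rank 0, so corank 2. A Groebner basis of the Jacobian ideal J(f) in C{x,y} is {x^3, x*y^2, 3*x^2 + y^3}; counting standard monomials gives mu = 7. Corank 2; j^3 = -x^3 is a perfect cube, so E-series; the 4-jet and mu = 7 give E_7.

7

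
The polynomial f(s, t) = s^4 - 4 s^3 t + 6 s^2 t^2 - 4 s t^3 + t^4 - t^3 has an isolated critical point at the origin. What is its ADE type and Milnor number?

Type E_{6}, Milnor number mu = 6.

The Hessian of f at 0 has rank 0. Corank 2; j^3 = -t^3 is a perfect cube, so E-series; the 4-jet and mu = 6 give E_6.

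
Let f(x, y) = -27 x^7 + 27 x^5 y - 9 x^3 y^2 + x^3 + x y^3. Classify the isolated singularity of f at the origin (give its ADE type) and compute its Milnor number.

Type E_{7}, Milnor number mu = 7.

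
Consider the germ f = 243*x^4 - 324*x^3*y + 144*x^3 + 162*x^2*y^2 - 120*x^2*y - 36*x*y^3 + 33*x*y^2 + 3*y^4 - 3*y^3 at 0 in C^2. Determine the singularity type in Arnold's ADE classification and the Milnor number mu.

Type D_{5}, Milnor number mu = 5.

The Hessian of f at 0 is [[0, 0], [0, 0]] with rank 0, so corank 2. A Groebner basis of the Jacobian ideal J(f) in C{x,y} is {x*y^2 - 16*x*y/3 + 4*y^2/3, -64*x*y/3 + y^3 + 16*y^2/3, x^2 - 7*x*y/12 + y^2/12}; counting standard monomials gives mu = 5. Corank 2; j^3 = 3*(3*x - y)*(4*x - y)^2 has shape L^2 M (L != M), so D-series; mu = 5 gives D_5.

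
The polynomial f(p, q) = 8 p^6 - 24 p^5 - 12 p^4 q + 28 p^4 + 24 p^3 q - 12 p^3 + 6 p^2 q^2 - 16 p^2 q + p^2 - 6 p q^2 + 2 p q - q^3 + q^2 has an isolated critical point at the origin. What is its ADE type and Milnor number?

The Hessian of f at 0 is [[2, 2], [2, 2]] with rank 1, so corank 1. A Groebner basis of the Jacobian ideal J(f) in C{p,q} is {q^2, p + q}; counting standard monomials gives mu = 2. Corank 1: A-series; mu = 2 gives A_2.

Type A2, Milnor number mu = 2.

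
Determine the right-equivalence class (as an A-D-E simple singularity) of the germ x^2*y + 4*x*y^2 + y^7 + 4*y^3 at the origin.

The Hessian of f at 0 has rank 0. Corank 2; j^3 = y*(x + 2*y)^2 has shape L^2 M (L != M), so D-series; mu = 8 gives D_8.

D8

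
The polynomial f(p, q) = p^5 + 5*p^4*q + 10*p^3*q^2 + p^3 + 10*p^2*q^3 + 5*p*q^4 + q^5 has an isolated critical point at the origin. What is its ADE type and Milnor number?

The Hessian of f at 0 has rank 0. Corank 2; j^3 = p^3 is a perfect cube, so E-series; the 5-jet and mu = 8 give E_8.

Type E_{8}, Milnor number mu = 8.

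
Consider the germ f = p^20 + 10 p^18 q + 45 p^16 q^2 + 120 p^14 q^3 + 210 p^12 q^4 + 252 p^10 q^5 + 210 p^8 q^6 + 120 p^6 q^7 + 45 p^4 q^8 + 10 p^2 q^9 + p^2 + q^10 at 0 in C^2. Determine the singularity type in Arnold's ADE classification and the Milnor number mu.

The Hessian of f at 0 has rank 1. Corank 1: A-series; mu = 9 gives A_9.

Type A9, Milnor number mu = 9.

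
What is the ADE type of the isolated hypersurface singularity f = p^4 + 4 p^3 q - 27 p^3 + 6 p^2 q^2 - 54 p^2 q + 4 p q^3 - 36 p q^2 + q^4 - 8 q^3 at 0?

E_{6}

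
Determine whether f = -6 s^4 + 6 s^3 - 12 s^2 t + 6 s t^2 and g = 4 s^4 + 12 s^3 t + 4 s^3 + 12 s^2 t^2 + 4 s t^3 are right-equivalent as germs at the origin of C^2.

No.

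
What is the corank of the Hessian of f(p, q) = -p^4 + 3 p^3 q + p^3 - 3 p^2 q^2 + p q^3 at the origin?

The Hessian at 0 is [[0, 0], [0, 0]] of rank 0; hence corank 2.

2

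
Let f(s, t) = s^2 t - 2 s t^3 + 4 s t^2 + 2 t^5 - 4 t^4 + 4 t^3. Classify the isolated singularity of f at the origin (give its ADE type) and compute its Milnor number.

Type D_6, Milnor number mu = 6.

The Hessian of f at 0 has rank 0. Corank 2; j^3 = t*(s + 2*t)^2 has shape L^2 M (L != M), so D-series; mu = 6 gives D_6.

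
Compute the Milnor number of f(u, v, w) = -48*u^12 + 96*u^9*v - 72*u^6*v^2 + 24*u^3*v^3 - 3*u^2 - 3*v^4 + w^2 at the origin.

3

The Hessian of f at 0 is [[-6, 0, 0], [0, 0, 0], [0, 0, 2]] with rank 2, so corank 1. A Groebner basis of the Jacobian ideal J(f) in C{u,v,w} is {v^3, u, w}; counting standard monomials gives mu = 3. Corank 1: A-series; mu = 3 gives A_3.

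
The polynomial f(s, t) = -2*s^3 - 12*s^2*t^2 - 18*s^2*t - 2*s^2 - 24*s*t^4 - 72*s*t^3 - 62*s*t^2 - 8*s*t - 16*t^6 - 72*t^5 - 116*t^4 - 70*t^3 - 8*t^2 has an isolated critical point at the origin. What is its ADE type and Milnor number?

The Hessian of f at 0 has rank 1. Corank 1: A-series; mu = 2 gives A_2.

Type A2, Milnor number mu = 2.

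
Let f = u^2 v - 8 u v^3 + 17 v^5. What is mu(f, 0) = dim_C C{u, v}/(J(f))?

The Hessian of f at 0 has rank 0. Corank 2; j^3 = u^2*v has shape L^2 M (L != M), so D-series; mu = 6 gives D_6.

6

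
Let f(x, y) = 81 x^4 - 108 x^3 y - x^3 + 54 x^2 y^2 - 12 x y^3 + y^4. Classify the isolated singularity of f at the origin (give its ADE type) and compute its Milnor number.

The Hessian of f at 0 has rank 0. Corank 2; j^3 = -x^3 is a perfect cube, so E-series; the 4-jet and mu = 6 give E_6.

Type E_6, Milnor number mu = 6.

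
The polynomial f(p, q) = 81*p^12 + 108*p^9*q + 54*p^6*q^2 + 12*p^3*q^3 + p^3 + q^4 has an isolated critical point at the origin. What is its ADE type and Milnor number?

Type E_6, Milnor number mu = 6.

The Hessian of f at 0 has rank 0. Corank 2; j^3 = p^3 is a perfect cube, so E-series; the 4-jet and mu = 6 give E_6.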